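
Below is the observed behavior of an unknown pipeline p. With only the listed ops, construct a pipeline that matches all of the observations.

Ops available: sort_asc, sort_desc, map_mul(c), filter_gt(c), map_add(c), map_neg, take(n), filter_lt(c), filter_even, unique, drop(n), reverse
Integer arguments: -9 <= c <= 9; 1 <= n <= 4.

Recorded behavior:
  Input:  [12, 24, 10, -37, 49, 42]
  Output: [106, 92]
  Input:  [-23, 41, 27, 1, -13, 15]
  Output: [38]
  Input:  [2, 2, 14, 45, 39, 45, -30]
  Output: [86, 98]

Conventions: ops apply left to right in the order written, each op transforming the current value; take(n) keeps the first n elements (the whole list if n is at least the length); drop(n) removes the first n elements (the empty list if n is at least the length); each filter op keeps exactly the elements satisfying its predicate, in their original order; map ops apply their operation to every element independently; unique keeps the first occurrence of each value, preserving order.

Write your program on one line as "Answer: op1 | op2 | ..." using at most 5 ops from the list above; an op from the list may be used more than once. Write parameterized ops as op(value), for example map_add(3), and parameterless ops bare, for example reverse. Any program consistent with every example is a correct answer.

map_neg | drop(4) | filter_lt(-5) | map_mul(-2) | map_add(8)

Check, running the answer program on each example:
  [12, 24, 10, -37, 49, 42] -> [-12, -24, -10, 37, -49, -42] -> [-49, -42] -> [-49, -42] -> [98, 84] -> [106, 92]
  [-23, 41, 27, 1, -13, 15] -> [23, -41, -27, -1, 13, -15] -> [13, -15] -> [-15] -> [30] -> [38]
  [2, 2, 14, 45, 39, 45, -30] -> [-2, -2, -14, -45, -39, -45, 30] -> [-39, -45, 30] -> [-39, -45] -> [78, 90] -> [86, 98]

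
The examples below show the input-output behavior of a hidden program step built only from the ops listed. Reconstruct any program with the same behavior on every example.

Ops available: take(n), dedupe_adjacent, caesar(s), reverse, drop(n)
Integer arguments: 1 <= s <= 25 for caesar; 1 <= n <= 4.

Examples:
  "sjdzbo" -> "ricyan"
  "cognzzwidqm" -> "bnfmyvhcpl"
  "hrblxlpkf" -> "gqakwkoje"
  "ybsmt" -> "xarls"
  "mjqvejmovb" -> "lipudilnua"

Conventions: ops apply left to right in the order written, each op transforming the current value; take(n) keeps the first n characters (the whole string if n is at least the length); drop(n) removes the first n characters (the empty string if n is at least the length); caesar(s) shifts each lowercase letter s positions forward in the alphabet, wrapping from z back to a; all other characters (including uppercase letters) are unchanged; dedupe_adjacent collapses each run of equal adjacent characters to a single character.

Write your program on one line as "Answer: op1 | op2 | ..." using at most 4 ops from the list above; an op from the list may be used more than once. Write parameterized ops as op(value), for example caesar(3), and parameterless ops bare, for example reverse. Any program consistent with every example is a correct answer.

caesar(25) | reverse | dedupe_adjacent | reverse

Check, running the answer program on each example:
  "sjdzbo" -> "ricyan" -> "naycir" -> "naycir" -> "ricyan"
  "cognzzwidqm" -> "bnfmyyvhcpl" -> "lpchvyymfnb" -> "lpchvymfnb" -> "bnfmyvhcpl"
  "hrblxlpkf" -> "gqakwkoje" -> "ejokwkaqg" -> "ejokwkaqg" -> "gqakwkoje"
  "ybsmt" -> "xarls" -> "slrax" -> "slrax" -> "xarls"
  "mjqvejmovb" -> "lipudilnua" -> "aunlidupil" -> "aunlidupil" -> "lipudilnua"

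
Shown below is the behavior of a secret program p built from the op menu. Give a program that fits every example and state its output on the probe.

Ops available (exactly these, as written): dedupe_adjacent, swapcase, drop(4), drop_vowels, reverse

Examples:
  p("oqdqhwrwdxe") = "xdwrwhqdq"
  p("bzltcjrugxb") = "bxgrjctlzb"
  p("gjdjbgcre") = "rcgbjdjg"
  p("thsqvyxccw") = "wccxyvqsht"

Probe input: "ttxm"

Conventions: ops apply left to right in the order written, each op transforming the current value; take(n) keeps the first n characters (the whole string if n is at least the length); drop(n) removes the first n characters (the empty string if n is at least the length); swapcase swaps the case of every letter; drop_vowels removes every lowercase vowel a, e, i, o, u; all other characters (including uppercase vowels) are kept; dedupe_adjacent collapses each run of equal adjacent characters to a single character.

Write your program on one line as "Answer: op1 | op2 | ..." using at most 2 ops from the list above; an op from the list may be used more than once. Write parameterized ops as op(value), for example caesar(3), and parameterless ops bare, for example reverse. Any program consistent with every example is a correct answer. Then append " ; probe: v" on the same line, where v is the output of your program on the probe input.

reverse | drop_vowels ; probe: "mxtt"

Check, running the answer program on each example:
  "oqdqhwrwdxe" -> "exdwrwhqdqo" -> "xdwrwhqdq"
  "bzltcjrugxb" -> "bxgurjctlzb" -> "bxgrjctlzb"
  "gjdjbgcre" -> "ercgbjdjg" -> "rcgbjdjg"
  "thsqvyxccw" -> "wccxyvqsht" -> "wccxyvqsht"
  probe: "ttxm" -> "mxtt" -> "mxtt"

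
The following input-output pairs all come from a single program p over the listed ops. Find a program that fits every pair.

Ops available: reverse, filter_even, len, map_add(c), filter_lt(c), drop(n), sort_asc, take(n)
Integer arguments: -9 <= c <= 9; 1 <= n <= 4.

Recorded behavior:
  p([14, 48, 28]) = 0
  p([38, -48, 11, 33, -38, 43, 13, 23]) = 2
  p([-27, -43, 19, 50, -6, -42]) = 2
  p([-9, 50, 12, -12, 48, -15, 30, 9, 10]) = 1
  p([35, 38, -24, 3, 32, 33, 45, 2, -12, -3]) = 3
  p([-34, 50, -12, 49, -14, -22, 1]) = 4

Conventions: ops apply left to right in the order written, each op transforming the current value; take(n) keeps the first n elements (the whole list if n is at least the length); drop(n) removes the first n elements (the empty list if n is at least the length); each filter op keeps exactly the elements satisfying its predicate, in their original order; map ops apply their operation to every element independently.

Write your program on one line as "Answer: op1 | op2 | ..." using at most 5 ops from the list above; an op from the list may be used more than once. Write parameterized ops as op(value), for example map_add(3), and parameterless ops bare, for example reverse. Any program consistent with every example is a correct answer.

filter_lt(8) | reverse | filter_even | reverse | len

Check, running the answer program on each example:
  [14, 48, 28] -> [] -> [] -> [] -> [] -> 0
  [38, -48, 11, 33, -38, 43, 13, 23] -> [-48, -38] -> [-38, -48] -> [-38, -48] -> [-48, -38] -> 2
  [-27, -43, 19, 50, -6, -42] -> [-27, -43, -6, -42] -> [-42, -6, -43, -27] -> [-42, -6] -> [-6, -42] -> 2
  [-9, 50, 12, -12, 48, -15, 30, 9, 10] -> [-9, -12, -15] -> [-15, -12, -9] -> [-12] -> [-12] -> 1
  [35, 38, -24, 3, 32, 33, 45, 2, -12, -3] -> [-24, 3, 2, -12, -3] -> [-3, -12, 2, 3, -24] -> [-12, 2, -24] -> [-24, 2, -12] -> 3
  [-34, 50, -12, 49, -14, -22, 1] -> [-34, -12, -14, -22, 1] -> [1, -22, -14, -12, -34] -> [-22, -14, -12, -34] -> [-34, -12, -14, -22] -> 4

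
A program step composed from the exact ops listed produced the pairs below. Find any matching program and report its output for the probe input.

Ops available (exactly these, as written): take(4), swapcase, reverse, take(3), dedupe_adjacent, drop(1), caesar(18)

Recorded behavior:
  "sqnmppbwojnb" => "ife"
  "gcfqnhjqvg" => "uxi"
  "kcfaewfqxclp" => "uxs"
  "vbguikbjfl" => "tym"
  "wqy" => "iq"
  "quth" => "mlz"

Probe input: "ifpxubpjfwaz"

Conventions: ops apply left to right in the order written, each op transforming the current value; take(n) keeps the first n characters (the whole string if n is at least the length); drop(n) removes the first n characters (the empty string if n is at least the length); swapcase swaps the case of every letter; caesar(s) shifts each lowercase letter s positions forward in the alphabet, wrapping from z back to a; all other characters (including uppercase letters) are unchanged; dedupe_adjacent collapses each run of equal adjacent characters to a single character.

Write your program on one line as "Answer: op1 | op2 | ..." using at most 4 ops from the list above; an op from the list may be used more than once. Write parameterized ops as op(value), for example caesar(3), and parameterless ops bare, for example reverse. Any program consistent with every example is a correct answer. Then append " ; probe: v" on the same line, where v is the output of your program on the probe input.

caesar(18) | take(4) | drop(1) ; probe: "xhp"

Check, running the answer program on each example:
  "sqnmppbwojnb" -> "kifehhtogbft" -> "kife" -> "ife"
  "gcfqnhjqvg" -> "yuxifzbiny" -> "yuxi" -> "uxi"
  "kcfaewfqxclp" -> "cuxswoxipudh" -> "cuxs" -> "uxs"
  "vbguikbjfl" -> "ntymactbxd" -> "ntym" -> "tym"
  "wqy" -> "oiq" -> "oiq" -> "iq"
  "quth" -> "imlz" -> "imlz" -> "mlz"
  probe: "ifpxubpjfwaz" -> "axhpmthbxosr" -> "axhp" -> "xhp"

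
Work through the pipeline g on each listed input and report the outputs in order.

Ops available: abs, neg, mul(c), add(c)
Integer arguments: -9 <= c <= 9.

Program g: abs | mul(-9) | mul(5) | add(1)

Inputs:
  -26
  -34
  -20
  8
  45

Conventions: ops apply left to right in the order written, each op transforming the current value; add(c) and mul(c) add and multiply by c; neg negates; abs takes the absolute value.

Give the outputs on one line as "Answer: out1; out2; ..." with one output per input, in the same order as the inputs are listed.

-1169; -1529; -899; -359; -2024

Execution, op by op:
  -26 -> 26 -> -234 -> -1170 -> -1169
  -34 -> 34 -> -306 -> -1530 -> -1529
  -20 -> 20 -> -180 -> -900 -> -899
  8 -> 8 -> -72 -> -360 -> -359
  45 -> 45 -> -405 -> -2025 -> -2024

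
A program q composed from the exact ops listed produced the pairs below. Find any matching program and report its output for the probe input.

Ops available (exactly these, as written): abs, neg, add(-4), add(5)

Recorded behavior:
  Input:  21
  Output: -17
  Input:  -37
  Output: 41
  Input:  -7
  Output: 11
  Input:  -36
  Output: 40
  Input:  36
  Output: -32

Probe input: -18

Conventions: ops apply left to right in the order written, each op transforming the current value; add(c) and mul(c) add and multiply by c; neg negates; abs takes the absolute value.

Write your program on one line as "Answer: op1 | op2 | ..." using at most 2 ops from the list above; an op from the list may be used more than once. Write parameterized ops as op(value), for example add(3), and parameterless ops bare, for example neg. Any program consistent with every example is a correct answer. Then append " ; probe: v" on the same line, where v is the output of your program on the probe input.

add(-4) | neg ; probe: 22

Check, running the answer program on each example:
  21 -> 17 -> -17
  -37 -> -41 -> 41
  -7 -> -11 -> 11
  -36 -> -40 -> 40
  36 -> 32 -> -32
  probe: -18 -> -22 -> 22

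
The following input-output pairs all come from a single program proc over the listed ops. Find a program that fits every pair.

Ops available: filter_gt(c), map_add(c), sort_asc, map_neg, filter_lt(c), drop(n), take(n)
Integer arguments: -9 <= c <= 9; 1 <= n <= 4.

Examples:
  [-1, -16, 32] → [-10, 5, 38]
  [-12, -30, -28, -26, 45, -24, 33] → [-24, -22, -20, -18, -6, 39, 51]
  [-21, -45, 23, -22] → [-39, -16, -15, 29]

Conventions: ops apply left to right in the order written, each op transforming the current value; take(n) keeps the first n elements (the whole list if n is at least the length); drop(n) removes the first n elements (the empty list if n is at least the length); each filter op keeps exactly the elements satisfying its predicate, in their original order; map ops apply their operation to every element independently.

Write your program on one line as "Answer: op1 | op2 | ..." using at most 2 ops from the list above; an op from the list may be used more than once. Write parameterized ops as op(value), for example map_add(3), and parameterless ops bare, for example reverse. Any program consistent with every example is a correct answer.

sort_asc | map_add(6)

Check, running the answer program on each example:
  [-1, -16, 32] -> [-16, -1, 32] -> [-10, 5, 38]
  [-12, -30, -28, -26, 45, -24, 33] -> [-30, -28, -26, -24, -12, 33, 45] -> [-24, -22, -20, -18, -6, 39, 51]
  [-21, -45, 23, -22] -> [-45, -22, -21, 23] -> [-39, -16, -15, 29]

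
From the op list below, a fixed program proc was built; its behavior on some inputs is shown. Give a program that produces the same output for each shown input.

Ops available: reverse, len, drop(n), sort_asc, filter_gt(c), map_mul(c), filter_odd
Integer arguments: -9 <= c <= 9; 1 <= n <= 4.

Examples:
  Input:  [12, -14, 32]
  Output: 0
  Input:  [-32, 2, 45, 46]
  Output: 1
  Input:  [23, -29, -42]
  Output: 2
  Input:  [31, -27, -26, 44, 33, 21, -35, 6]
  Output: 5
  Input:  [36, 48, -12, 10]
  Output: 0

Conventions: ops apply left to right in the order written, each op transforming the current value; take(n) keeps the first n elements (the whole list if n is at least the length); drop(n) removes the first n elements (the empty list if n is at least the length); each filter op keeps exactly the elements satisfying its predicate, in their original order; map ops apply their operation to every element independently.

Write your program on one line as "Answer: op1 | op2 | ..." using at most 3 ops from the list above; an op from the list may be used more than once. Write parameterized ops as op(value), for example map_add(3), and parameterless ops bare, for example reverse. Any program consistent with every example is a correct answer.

filter_odd | len

Check, running the answer program on each example:
  [12, -14, 32] -> [] -> 0
  [-32, 2, 45, 46] -> [45] -> 1
  [23, -29, -42] -> [23, -29] -> 2
  [31, -27, -26, 44, 33, 21, -35, 6] -> [31, -27, 33, 21, -35] -> 5
  [36, 48, -12, 10] -> [] -> 0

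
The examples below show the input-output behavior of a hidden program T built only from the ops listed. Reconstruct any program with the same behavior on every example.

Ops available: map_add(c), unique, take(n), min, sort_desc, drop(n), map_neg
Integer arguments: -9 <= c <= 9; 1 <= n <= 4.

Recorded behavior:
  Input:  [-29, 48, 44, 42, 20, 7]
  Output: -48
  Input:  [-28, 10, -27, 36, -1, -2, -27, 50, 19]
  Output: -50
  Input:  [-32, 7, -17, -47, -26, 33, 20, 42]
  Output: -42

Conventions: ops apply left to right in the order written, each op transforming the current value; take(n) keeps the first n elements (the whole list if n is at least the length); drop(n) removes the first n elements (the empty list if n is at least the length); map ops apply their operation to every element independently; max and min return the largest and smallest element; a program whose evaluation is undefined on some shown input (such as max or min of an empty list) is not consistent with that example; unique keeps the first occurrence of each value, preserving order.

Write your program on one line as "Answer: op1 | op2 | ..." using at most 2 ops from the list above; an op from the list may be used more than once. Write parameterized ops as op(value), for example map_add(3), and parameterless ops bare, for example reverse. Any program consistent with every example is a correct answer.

map_neg | min

Check, running the answer program on each example:
  [-29, 48, 44, 42, 20, 7] -> [29, -48, -44, -42, -20, -7] -> -48
  [-28, 10, -27, 36, -1, -2, -27, 50, 19] -> [28, -10, 27, -36, 1, 2, 27, -50, -19] -> -50
  [-32, 7, -17, -47, -26, 33, 20, 42] -> [32, -7, 17, 47, 26, -33, -20, -42] -> -42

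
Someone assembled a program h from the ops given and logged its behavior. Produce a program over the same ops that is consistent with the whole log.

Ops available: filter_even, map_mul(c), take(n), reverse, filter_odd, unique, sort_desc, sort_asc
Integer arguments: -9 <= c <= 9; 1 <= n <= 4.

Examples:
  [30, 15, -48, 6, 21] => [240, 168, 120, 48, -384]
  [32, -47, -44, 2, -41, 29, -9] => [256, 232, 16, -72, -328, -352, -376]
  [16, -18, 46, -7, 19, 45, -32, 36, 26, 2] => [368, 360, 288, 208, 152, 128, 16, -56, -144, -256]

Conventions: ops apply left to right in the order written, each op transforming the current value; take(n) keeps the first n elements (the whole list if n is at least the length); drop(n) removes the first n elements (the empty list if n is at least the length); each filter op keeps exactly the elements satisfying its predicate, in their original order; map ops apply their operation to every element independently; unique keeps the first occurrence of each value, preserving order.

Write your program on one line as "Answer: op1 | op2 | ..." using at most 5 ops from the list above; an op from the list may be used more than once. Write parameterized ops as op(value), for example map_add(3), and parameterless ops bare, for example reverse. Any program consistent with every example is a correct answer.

reverse | sort_asc | map_mul(8) | reverse

Check, running the answer program on each example:
  [30, 15, -48, 6, 21] -> [21, 6, -48, 15, 30] -> [-48, 6, 15, 21, 30] -> [-384, 48, 120, 168, 240] -> [240, 168, 120, 48, -384]
  [32, -47, -44, 2, -41, 29, -9] -> [-9, 29, -41, 2, -44, -47, 32] -> [-47, -44, -41, -9, 2, 29, 32] -> [-376, -352, -328, -72, 16, 232, 256] -> [256, 232, 16, -72, -328, -352, -376]
  [16, -18, 46, -7, 19, 45, -32, 36, 26, 2] -> [2, 26, 36, -32, 45, 19, -7, 46, -18, 16] -> [-32, -18, -7, 2, 16, 19, 26, 36, 45, 46] -> [-256, -144, -56, 16, 128, 152, 208, 288, 360, 368] -> [368, 360, 288, 208, 152, 128, 16, -56, -144, -256]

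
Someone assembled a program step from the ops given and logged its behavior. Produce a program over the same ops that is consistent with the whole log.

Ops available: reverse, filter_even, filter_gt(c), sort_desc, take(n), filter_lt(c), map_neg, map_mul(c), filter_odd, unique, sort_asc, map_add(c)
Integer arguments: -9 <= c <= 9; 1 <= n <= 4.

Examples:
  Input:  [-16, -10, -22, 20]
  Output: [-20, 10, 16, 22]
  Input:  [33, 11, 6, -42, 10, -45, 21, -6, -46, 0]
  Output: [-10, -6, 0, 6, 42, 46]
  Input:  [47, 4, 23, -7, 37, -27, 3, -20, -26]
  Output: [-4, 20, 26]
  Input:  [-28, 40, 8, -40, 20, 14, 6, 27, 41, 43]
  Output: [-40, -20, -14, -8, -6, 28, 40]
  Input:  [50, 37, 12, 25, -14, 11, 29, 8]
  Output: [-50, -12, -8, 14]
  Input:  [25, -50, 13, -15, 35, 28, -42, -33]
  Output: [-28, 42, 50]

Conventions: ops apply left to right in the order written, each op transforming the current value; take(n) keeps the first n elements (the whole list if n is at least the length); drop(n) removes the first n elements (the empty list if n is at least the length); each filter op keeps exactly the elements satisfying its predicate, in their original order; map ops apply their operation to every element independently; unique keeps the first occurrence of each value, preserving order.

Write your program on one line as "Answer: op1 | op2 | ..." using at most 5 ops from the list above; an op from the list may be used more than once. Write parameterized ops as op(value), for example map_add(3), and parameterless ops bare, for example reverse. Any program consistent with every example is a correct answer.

sort_asc | map_neg | filter_even | sort_asc

Check, running the answer program on each example:
  [-16, -10, -22, 20] -> [-22, -16, -10, 20] -> [22, 16, 10, -20] -> [22, 16, 10, -20] -> [-20, 10, 16, 22]
  [33, 11, 6, -42, 10, -45, 21, -6, -46, 0] -> [-46, -45, -42, -6, 0, 6, 10, 11, 21, 33] -> [46, 45, 42, 6, 0, -6, -10, -11, -21, -33] -> [46, 42, 6, 0, -6, -10] -> [-10, -6, 0, 6, 42, 46]
  [47, 4, 23, -7, 37, -27, 3, -20, -26] -> [-27, -26, -20, -7, 3, 4, 23, 37, 47] -> [27, 26, 20, 7, -3, -4, -23, -37, -47] -> [26, 20, -4] -> [-4, 20, 26]
  [-28, 40, 8, -40, 20, 14, 6, 27, 41, 43] -> [-40, -28, 6, 8, 14, 20, 27, 40, 41, 43] -> [40, 28, -6, -8, -14, -20, -27, -40, -41, -43] -> [40, 28, -6, -8, -14, -20, -40] -> [-40, -20, -14, -8, -6, 28, 40]
  [50, 37, 12, 25, -14, 11, 29, 8] -> [-14, 8, 11, 12, 25, 29, 37, 50] -> [14, -8, -11, -12, -25, -29, -37, -50] -> [14, -8, -12, -50] -> [-50, -12, -8, 14]
  [25, -50, 13, -15, 35, 28, -42, -33] -> [-50, -42, -33, -15, 13, 25, 28, 35] -> [50, 42, 33, 15, -13, -25, -28, -35] -> [50, 42, -28] -> [-28, 42, 50]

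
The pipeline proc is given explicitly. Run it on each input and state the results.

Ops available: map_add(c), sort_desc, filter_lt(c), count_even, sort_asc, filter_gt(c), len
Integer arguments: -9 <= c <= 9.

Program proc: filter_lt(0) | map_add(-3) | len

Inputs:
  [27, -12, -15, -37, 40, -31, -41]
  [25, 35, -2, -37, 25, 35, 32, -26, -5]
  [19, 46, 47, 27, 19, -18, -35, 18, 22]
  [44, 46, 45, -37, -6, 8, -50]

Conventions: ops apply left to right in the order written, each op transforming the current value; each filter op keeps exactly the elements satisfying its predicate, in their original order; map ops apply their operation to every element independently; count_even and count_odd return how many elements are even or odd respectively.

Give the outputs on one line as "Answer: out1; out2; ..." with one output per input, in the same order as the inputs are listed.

5; 4; 2; 3

Execution, op by op:
  [27, -12, -15, -37, 40, -31, -41] -> [-12, -15, -37, -31, -41] -> [-15, -18, -40, -34, -44] -> 5
  [25, 35, -2, -37, 25, 35, 32, -26, -5] -> [-2, -37, -26, -5] -> [-5, -40, -29, -8] -> 4
  [19, 46, 47, 27, 19, -18, -35, 18, 22] -> [-18, -35] -> [-21, -38] -> 2
  [44, 46, 45, -37, -6, 8, -50] -> [-37, -6, -50] -> [-40, -9, -53] -> 3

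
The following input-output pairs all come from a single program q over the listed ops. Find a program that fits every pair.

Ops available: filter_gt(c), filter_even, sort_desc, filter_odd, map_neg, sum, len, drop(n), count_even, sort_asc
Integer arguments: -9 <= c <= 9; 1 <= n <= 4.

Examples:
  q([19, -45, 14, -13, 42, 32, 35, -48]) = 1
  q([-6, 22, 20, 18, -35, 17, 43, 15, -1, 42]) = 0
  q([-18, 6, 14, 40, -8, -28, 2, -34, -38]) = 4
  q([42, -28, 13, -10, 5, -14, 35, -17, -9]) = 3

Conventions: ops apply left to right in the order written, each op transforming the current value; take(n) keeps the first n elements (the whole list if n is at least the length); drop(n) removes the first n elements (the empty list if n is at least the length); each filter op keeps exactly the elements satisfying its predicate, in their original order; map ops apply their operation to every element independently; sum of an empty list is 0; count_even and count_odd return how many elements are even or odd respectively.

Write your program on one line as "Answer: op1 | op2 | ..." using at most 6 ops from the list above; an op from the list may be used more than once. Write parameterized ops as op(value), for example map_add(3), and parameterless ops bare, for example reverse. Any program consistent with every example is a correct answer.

map_neg | filter_even | filter_gt(7) | filter_gt(9) | sort_desc | count_even

Check, running the answer program on each example:
  [19, -45, 14, -13, 42, 32, 35, -48] -> [-19, 45, -14, 13, -42, -32, -35, 48] -> [-14, -42, -32, 48] -> [48] -> [48] -> [48] -> 1
  [-6, 22, 20, 18, -35, 17, 43, 15, -1, 42] -> [6, -22, -20, -18, 35, -17, -43, -15, 1, -42] -> [6, -22, -20, -18, -42] -> [] -> [] -> [] -> 0
  [-18, 6, 14, 40, -8, -28, 2, -34, -38] -> [18, -6, -14, -40, 8, 28, -2, 34, 38] -> [18, -6, -14, -40, 8, 28, -2, 34, 38] -> [18, 8, 28, 34, 38] -> [18, 28, 34, 38] -> [38, 34, 28, 18] -> 4
  [42, -28, 13, -10, 5, -14, 35, -17, -9] -> [-42, 28, -13, 10, -5, 14, -35, 17, 9] -> [-42, 28, 10, 14] -> [28, 10, 14] -> [28, 10, 14] -> [28, 14, 10] -> 3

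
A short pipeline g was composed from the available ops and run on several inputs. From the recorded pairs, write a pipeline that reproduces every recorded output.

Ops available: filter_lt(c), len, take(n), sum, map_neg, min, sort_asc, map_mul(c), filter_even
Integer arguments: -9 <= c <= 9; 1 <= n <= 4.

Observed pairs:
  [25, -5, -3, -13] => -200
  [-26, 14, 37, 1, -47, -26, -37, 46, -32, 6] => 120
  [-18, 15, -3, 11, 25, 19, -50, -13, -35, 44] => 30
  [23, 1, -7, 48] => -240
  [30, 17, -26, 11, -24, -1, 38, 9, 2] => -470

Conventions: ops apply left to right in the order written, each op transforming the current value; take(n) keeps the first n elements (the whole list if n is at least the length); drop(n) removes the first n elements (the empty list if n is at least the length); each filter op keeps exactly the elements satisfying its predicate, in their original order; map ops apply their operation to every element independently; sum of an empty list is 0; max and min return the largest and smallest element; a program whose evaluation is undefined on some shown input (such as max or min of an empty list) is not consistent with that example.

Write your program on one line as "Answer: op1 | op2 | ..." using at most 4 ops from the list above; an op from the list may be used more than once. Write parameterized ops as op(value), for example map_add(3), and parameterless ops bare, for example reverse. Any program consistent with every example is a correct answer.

map_mul(2) | take(2) | map_mul(-5) | sum

Check, running the answer program on each example:
  [25, -5, -3, -13] -> [50, -10, -6, -26] -> [50, -10] -> [-250, 50] -> -200
  [-26, 14, 37, 1, -47, -26, -37, 46, -32, 6] -> [-52, 28, 74, 2, -94, -52, -74, 92, -64, 12] -> [-52, 28] -> [260, -140] -> 120
  [-18, 15, -3, 11, 25, 19, -50, -13, -35, 44] -> [-36, 30, -6, 22, 50, 38, -100, -26, -70, 88] -> [-36, 30] -> [180, -150] -> 30
  [23, 1, -7, 48] -> [46, 2, -14, 96] -> [46, 2] -> [-230, -10] -> -240
  [30, 17, -26, 11, -24, -1, 38, 9, 2] -> [60, 34, -52, 22, -48, -2, 76, 18, 4] -> [60, 34] -> [-300, -170] -> -470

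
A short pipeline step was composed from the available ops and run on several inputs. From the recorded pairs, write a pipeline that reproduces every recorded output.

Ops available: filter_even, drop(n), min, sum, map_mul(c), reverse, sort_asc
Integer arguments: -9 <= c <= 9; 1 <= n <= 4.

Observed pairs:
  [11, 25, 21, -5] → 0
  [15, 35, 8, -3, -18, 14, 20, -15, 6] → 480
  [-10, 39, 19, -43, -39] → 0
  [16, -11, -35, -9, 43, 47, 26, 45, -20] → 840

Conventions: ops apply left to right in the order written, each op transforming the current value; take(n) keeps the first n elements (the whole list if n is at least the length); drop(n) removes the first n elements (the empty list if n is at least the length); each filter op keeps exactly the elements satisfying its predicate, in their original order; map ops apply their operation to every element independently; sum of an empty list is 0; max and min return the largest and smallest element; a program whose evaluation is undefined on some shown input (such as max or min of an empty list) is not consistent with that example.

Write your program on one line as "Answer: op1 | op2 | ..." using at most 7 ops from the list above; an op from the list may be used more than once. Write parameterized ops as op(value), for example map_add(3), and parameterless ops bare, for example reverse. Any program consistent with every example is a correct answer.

map_mul(5) | filter_even | reverse | map_mul(4) | drop(1) | sum

Check, running the answer program on each example:
  [11, 25, 21, -5] -> [55, 125, 105, -25] -> [] -> [] -> [] -> [] -> 0
  [15, 35, 8, -3, -18, 14, 20, -15, 6] -> [75, 175, 40, -15, -90, 70, 100, -75, 30] -> [40, -90, 70, 100, 30] -> [30, 100, 70, -90, 40] -> [120, 400, 280, -360, 160] -> [400, 280, -360, 160] -> 480
  [-10, 39, 19, -43, -39] -> [-50, 195, 95, -215, -195] -> [-50] -> [-50] -> [-200] -> [] -> 0
  [16, -11, -35, -9, 43, 47, 26, 45, -20] -> [80, -55, -175, -45, 215, 235, 130, 225, -100] -> [80, 130, -100] -> [-100, 130, 80] -> [-400, 520, 320] -> [520, 320] -> 840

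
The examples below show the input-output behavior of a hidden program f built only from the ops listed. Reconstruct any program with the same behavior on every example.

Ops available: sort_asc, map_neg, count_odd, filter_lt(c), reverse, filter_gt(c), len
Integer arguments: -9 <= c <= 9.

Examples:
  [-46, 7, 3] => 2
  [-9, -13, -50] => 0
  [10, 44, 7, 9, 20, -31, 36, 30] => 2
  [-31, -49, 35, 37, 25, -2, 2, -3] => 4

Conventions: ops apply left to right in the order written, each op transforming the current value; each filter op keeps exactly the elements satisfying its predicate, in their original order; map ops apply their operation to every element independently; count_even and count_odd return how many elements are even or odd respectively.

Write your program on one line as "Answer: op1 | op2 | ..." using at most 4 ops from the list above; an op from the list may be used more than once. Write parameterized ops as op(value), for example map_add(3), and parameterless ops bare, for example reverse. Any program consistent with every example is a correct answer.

reverse | filter_gt(-7) | count_odd

Check, running the answer program on each example:
  [-46, 7, 3] -> [3, 7, -46] -> [3, 7] -> 2
  [-9, -13, -50] -> [-50, -13, -9] -> [] -> 0
  [10, 44, 7, 9, 20, -31, 36, 30] -> [30, 36, -31, 20, 9, 7, 44, 10] -> [30, 36, 20, 9, 7, 44, 10] -> 2
  [-31, -49, 35, 37, 25, -2, 2, -3] -> [-3, 2, -2, 25, 37, 35, -49, -31] -> [-3, 2, -2, 25, 37, 35] -> 4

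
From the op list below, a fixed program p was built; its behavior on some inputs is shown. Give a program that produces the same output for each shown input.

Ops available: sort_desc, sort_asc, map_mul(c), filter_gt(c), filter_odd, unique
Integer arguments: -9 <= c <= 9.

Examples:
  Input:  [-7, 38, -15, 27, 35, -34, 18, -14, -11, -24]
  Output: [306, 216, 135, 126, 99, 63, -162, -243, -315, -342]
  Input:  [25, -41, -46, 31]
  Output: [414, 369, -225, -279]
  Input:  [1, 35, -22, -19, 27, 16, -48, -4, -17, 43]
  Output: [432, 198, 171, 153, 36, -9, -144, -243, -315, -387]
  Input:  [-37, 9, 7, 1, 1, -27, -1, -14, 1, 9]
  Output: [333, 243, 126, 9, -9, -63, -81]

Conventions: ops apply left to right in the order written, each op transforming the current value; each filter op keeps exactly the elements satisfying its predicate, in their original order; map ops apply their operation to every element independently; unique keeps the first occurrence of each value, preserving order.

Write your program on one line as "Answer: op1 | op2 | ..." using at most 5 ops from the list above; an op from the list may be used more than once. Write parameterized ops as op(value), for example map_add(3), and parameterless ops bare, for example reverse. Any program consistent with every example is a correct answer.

unique | sort_desc | map_mul(-9) | sort_desc

Check, running the answer program on each example:
  [-7, 38, -15, 27, 35, -34, 18, -14, -11, -24] -> [-7, 38, -15, 27, 35, -34, 18, -14, -11, -24] -> [38, 35, 27, 18, -7, -11, -14, -15, -24, -34] -> [-342, -315, -243, -162, 63, 99, 126, 135, 216, 306] -> [306, 216, 135, 126, 99, 63, -162, -243, -315, -342]
  [25, -41, -46, 31] -> [25, -41, -46, 31] -> [31, 25, -41, -46] -> [-279, -225, 369, 414] -> [414, 369, -225, -279]
  [1, 35, -22, -19, 27, 16, -48, -4, -17, 43] -> [1, 35, -22, -19, 27, 16, -48, -4, -17, 43] -> [43, 35, 27, 16, 1, -4, -17, -19, -22, -48] -> [-387, -315, -243, -144, -9, 36, 153, 171, 198, 432] -> [432, 198, 171, 153, 36, -9, -144, -243, -315, -387]
  [-37, 9, 7, 1, 1, -27, -1, -14, 1, 9] -> [-37, 9, 7, 1, -27, -1, -14] -> [9, 7, 1, -1, -14, -27, -37] -> [-81, -63, -9, 9, 126, 243, 333] -> [333, 243, 126, 9, -9, -63, -81]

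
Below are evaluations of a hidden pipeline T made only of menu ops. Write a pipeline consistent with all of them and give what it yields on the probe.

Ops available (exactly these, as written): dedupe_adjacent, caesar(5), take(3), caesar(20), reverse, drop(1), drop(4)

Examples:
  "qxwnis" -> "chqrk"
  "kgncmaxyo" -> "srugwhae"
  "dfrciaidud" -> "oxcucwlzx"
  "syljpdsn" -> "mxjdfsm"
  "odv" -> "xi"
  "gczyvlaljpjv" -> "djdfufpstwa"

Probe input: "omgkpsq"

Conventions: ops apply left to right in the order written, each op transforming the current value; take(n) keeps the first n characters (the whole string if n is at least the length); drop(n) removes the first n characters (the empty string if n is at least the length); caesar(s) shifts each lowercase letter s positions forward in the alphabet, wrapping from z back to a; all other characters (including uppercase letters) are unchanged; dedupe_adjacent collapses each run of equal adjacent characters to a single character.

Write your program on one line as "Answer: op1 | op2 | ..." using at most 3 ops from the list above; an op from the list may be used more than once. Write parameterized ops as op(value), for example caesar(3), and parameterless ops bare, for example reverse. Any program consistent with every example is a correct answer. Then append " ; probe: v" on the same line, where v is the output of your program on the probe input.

reverse | caesar(20) | drop(1) ; probe: "mjeagi"

Check, running the answer program on each example:
  "qxwnis" -> "sinwxq" -> "mchqrk" -> "chqrk"
  "kgncmaxyo" -> "oyxamcngk" -> "isrugwhae" -> "srugwhae"
  "dfrciaidud" -> "dudiaicrfd" -> "xoxcucwlzx" -> "oxcucwlzx"
  "syljpdsn" -> "nsdpjlys" -> "hmxjdfsm" -> "mxjdfsm"
  "odv" -> "vdo" -> "pxi" -> "xi"
  "gczyvlaljpjv" -> "vjpjlalvyzcg" -> "pdjdfufpstwa" -> "djdfufpstwa"
  probe: "omgkpsq" -> "qspkgmo" -> "kmjeagi" -> "mjeagi"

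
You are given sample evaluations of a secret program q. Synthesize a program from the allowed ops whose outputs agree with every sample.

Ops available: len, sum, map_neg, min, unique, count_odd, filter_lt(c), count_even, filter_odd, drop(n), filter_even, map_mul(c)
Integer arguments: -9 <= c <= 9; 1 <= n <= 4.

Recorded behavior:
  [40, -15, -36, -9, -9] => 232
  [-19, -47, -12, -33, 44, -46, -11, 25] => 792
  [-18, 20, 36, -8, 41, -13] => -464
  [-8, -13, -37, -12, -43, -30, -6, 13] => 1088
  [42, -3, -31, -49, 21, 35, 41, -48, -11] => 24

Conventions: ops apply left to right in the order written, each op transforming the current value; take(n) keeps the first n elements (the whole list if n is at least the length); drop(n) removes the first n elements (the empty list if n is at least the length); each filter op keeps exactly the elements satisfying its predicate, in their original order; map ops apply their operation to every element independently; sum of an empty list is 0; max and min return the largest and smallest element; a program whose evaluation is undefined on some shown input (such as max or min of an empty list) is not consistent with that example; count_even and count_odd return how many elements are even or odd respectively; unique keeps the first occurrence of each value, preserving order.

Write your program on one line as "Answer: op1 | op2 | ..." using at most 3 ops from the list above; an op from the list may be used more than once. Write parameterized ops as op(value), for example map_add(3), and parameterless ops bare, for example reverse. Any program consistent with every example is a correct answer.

map_mul(8) | map_neg | sum

Check, running the answer program on each example:
  [40, -15, -36, -9, -9] -> [320, -120, -288, -72, -72] -> [-320, 120, 288, 72, 72] -> 232
  [-19, -47, -12, -33, 44, -46, -11, 25] -> [-152, -376, -96, -264, 352, -368, -88, 200] -> [152, 376, 96, 264, -352, 368, 88, -200] -> 792
  [-18, 20, 36, -8, 41, -13] -> [-144, 160, 288, -64, 328, -104] -> [144, -160, -288, 64, -328, 104] -> -464
  [-8, -13, -37, -12, -43, -30, -6, 13] -> [-64, -104, -296, -96, -344, -240, -48, 104] -> [64, 104, 296, 96, 344, 240, 48, -104] -> 1088
  [42, -3, -31, -49, 21, 35, 41, -48, -11] -> [336, -24, -248, -392, 168, 280, 328, -384, -88] -> [-336, 24, 248, 392, -168, -280, -328, 384, 88] -> 24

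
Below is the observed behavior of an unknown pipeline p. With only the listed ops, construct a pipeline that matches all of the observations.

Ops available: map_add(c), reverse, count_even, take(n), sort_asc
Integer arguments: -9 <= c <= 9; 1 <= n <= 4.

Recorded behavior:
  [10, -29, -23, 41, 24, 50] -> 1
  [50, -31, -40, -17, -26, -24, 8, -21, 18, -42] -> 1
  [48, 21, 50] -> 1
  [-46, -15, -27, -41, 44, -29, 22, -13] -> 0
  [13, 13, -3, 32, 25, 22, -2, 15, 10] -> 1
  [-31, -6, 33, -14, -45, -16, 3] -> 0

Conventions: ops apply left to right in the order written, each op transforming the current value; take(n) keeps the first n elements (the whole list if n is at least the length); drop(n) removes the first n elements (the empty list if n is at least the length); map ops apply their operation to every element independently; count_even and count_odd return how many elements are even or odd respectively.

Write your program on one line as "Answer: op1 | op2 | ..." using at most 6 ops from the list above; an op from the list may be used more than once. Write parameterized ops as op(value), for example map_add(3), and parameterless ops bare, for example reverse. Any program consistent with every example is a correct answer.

map_add(6) | map_add(3) | reverse | map_add(3) | take(1) | count_even

Check, running the answer program on each example:
  [10, -29, -23, 41, 24, 50] -> [16, -23, -17, 47, 30, 56] -> [19, -20, -14, 50, 33, 59] -> [59, 33, 50, -14, -20, 19] -> [62, 36, 53, -11, -17, 22] -> [62] -> 1
  [50, -31, -40, -17, -26, -24, 8, -21, 18, -42] -> [56, -25, -34, -11, -20, -18, 14, -15, 24, -36] -> [59, -22, -31, -8, -17, -15, 17, -12, 27, -33] -> [-33, 27, -12, 17, -15, -17, -8, -31, -22, 59] -> [-30, 30, -9, 20, -12, -14, -5, -28, -19, 62] -> [-30] -> 1
  [48, 21, 50] -> [54, 27, 56] -> [57, 30, 59] -> [59, 30, 57] -> [62, 33, 60] -> [62] -> 1
  [-46, -15, -27, -41, 44, -29, 22, -13] -> [-40, -9, -21, -35, 50, -23, 28, -7] -> [-37, -6, -18, -32, 53, -20, 31, -4] -> [-4, 31, -20, 53, -32, -18, -6, -37] -> [-1, 34, -17, 56, -29, -15, -3, -34] -> [-1] -> 0
  [13, 13, -3, 32, 25, 22, -2, 15, 10] -> [19, 19, 3, 38, 31, 28, 4, 21, 16] -> [22, 22, 6, 41, 34, 31, 7, 24, 19] -> [19, 24, 7, 31, 34, 41, 6, 22, 22] -> [22, 27, 10, 34, 37, 44, 9, 25, 25] -> [22] -> 1
  [-31, -6, 33, -14, -45, -16, 3] -> [-25, 0, 39, -8, -39, -10, 9] -> [-22, 3, 42, -5, -36, -7, 12] -> [12, -7, -36, -5, 42, 3, -22] -> [15, -4, -33, -2, 45, 6, -19] -> [15] -> 0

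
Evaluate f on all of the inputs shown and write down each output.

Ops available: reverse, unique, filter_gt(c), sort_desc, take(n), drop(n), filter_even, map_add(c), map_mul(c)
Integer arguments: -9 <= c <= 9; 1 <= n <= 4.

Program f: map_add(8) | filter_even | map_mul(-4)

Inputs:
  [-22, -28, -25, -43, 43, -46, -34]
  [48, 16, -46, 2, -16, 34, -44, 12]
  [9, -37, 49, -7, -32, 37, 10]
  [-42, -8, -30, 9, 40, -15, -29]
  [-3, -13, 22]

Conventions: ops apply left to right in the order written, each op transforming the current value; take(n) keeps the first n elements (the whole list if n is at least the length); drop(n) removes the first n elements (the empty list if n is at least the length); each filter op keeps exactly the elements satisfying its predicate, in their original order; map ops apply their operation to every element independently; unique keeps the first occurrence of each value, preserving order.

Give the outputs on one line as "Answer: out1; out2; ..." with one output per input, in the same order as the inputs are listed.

Execution, op by op:
  [-22, -28, -25, -43, 43, -46, -34] -> [-14, -20, -17, -35, 51, -38, -26] -> [-14, -20, -38, -26] -> [56, 80, 152, 104]
  [48, 16, -46, 2, -16, 34, -44, 12] -> [56, 24, -38, 10, -8, 42, -36, 20] -> [56, 24, -38, 10, -8, 42, -36, 20] -> [-224, -96, 152, -40, 32, -168, 144, -80]
  [9, -37, 49, -7, -32, 37, 10] -> [17, -29, 57, 1, -24, 45, 18] -> [-24, 18] -> [96, -72]
  [-42, -8, -30, 9, 40, -15, -29] -> [-34, 0, -22, 17, 48, -7, -21] -> [-34, 0, -22, 48] -> [136, 0, 88, -192]
  [-3, -13, 22] -> [5, -5, 30] -> [30] -> [-120]

[56, 80, 152, 104]; [-224, -96, 152, -40, 32, -168, 144, -80]; [96, -72]; [136, 0, 88, -192]; [-120]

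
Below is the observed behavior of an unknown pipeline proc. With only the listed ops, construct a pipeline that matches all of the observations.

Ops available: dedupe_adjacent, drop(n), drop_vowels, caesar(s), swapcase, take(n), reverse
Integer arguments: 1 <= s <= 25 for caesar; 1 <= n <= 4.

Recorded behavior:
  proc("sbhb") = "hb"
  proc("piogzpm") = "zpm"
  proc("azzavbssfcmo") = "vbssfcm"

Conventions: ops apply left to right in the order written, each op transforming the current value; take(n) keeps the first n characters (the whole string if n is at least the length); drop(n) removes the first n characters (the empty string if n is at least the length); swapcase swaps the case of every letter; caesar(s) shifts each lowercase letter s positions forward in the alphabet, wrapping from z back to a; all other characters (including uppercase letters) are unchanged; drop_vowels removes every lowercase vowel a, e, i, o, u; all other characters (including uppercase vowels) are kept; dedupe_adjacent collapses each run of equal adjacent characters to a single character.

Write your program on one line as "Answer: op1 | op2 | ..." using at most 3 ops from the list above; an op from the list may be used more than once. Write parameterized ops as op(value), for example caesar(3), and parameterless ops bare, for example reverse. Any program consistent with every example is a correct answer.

drop_vowels | drop(1) | drop(1)

Check, running the answer program on each example:
  "sbhb" -> "sbhb" -> "bhb" -> "hb"
  "piogzpm" -> "pgzpm" -> "gzpm" -> "zpm"
  "azzavbssfcmo" -> "zzvbssfcm" -> "zvbssfcm" -> "vbssfcm"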